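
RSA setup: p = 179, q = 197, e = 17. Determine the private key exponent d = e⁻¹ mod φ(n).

φ(n) = (p−1)(q−1) = 178·196 = 34888.
Need d with 17·d ≡ 1 (mod 34888). Apply the extended Euclidean algorithm:
34888 = 2052*17 + 4
17 = 4*4 + 1
4 = 4*1 + 0
Back-substitute:
1 = 17 − 4·4
1 = −4·34888 + 8209·17
So 17·8209 ≡ 1 (mod 34888), hence d = 8209.

8209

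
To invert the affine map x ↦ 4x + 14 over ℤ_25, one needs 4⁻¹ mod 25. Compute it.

19

gcd(25, 4) by repeated division:
25 = 6*4 + 1
4 = 4*1 + 0
gcd = 1, so the inverse exists. Back-substitute:
1 = 25 − 6·4
Thus 4·(-6) ≡ 1 (mod 25); reducing, -6 mod 25 = 19.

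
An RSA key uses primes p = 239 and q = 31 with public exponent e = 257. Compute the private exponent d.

φ(n) = (p−1)(q−1) = 238·30 = 7140.
Need d with 257·d ≡ 1 (mod 7140). Apply the extended Euclidean algorithm:
7140 = 27·257 + 201
257 = 1·201 + 56
201 = 3·56 + 33
56 = 1·33 + 23
33 = 1·23 + 10
23 = 2·10 + 3
10 = 3·3 + 1
3 = 3·1 + 0
Back-substitute:
1 = 10 − 3·3
1 = −3·23 + 7·10
1 = 7·33 − 10·23
1 = −10·56 + 17·33
1 = 17·201 − 61·56
1 = −61·257 + 78·201
1 = 78·7140 − 2167·257
So 257·(-2167) ≡ 1 (mod 7140), hence d ≡ -2167 ≡ 4973 (mod 7140).

4973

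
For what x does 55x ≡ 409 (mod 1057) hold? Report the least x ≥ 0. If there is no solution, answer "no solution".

First find gcd(55, 1057):
1057 = 19×55 + 12
55 = 4×12 + 7
12 = 1×7 + 5
7 = 1×5 + 2
5 = 2×2 + 1
2 = 2×1 + 0
gcd = 1, so a unique solution mod 1057 exists.
Back-substitute for the Bézout coefficients:
1 = 5 − 2·2
1 = −2·7 + 3·5
1 = 3·12 − 5·7
1 = −5·55 + 23·12
1 = 23·1057 − 442·55
So 55·(-442) ≡ 1 (mod 1057), giving 55⁻¹ ≡ 615.
x ≡ 55⁻¹·409 ≡ 615·409 ≡ 1026 (mod 1057).

1026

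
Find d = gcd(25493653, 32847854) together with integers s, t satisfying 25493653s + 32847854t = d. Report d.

Repeated division:
32847854 = 1·25493653 + 7354201
25493653 = 3·7354201 + 3431050
7354201 = 2·3431050 + 492101
3431050 = 6·492101 + 478444
492101 = 1·478444 + 13657
478444 = 35·13657 + 449
13657 = 30·449 + 187
449 = 2·187 + 75
187 = 2·75 + 37
75 = 2·37 + 1
37 = 37·1 + 0
gcd(25493653, 32847854) = 1.
Express as a combination:
1 = 75 − 2·37
1 = −2·187 + 5·75
1 = 5·449 − 12·187
1 = −12·13657 + 365·449
1 = 365·478444 − 12787·13657
1 = −12787·492101 + 13152·478444
1 = 13152·3431050 − 91699·492101
1 = −91699·7354201 + 196550·3431050
1 = 196550·25493653 − 681349·7354201
1 = −681349·32847854 + 877899·25493653
So 1 = (-681349)·32847854 + (877899)·25493653.

1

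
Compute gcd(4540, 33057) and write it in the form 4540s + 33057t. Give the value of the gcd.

Apply Euclid's algorithm to 33057 and 4540:
33057 = 7·4540 + 1277
4540 = 3·1277 + 709
1277 = 1·709 + 568
709 = 1·568 + 141
568 = 4·141 + 4
141 = 35·4 + 1
4 = 4·1 + 0
gcd(4540, 33057) = 1.
Back-substituting:
1 = 141 − 35·4
1 = −35·568 + 141·141
1 = 141·709 − 176·568
1 = −176·1277 + 317·709
1 = 317·4540 − 1127·1277
1 = −1127·33057 + 8206·4540
So 1 = (-1127)·33057 + (8206)·4540.

1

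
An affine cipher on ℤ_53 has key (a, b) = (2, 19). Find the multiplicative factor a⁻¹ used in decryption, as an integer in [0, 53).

Apply the Euclidean algorithm to 53 and 2:
53 = 26·2 + 1
2 = 2·1 + 0
gcd = 1, so the inverse exists. Back-substitute:
1 = 53 − 26·2
So 2·(-26) ≡ 1 (mod 53), and -26 ≡ 27 (mod 53).

27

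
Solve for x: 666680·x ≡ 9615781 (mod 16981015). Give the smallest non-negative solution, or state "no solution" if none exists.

no solution

gcd(666680, 16981015):
16981015 = 25·666680 + 314015
666680 = 2·314015 + 38650
314015 = 8·38650 + 4815
38650 = 8·4815 + 130
4815 = 37·130 + 5
130 = 26·5 + 0
gcd = 5, but 5 ∤ 9615781, so the congruence has no solution.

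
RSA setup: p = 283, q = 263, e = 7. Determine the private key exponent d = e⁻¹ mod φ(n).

10555

φ(n) = (p−1)(q−1) = 282·262 = 73884.
Need d with 7·d ≡ 1 (mod 73884). Apply the extended Euclidean algorithm:
73884 = 10554×7 + 6
7 = 1×6 + 1
6 = 6×1 + 0
Back-substitute:
1 = 7 − 6
1 = −73884 + 10555·7
So 7·10555 ≡ 1 (mod 73884), hence d = 10555.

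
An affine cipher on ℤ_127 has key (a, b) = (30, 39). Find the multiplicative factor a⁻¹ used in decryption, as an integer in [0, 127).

72

Extended Euclidean algorithm:
127 = 4·30 + 7
30 = 4·7 + 2
7 = 3·2 + 1
2 = 2·1 + 0
Since gcd(30, 127) = 1, back-substitute to write 1 as a combination:
1 = 7 − 3·2
1 = −3·30 + 13·7
1 = 13·127 − 55·30
So 30·(-55) ≡ 1 (mod 127), and -55 ≡ 72 (mod 127).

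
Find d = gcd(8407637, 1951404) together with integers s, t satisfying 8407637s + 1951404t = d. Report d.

7

Repeated division:
8407637 = 4*1951404 + 602021
1951404 = 3*602021 + 145341
602021 = 4*145341 + 20657
145341 = 7*20657 + 742
20657 = 27*742 + 623
742 = 1*623 + 119
623 = 5*119 + 28
119 = 4*28 + 7
28 = 4*7 + 0
gcd(8407637, 1951404) = 7.
Working backward:
7 = 119 − 4·28
7 = −4·623 + 21·119
7 = 21·742 − 25·623
7 = −25·20657 + 696·742
7 = 696·145341 − 4897·20657
7 = −4897·602021 + 20284·145341
7 = 20284·1951404 − 65749·602021
7 = −65749·8407637 + 283280·1951404
So 7 = (-65749)·8407637 + (283280)·1951404.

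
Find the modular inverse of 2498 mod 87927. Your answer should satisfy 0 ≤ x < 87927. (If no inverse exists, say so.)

Run Euclid on (87927, 2498):
87927 = 35×2498 + 497
2498 = 5×497 + 13
497 = 38×13 + 3
13 = 4×3 + 1
3 = 3×1 + 0
gcd = 1, so the inverse exists. Back-substitute:
1 = 13 − 4·3
1 = −4·497 + 153·13
1 = 153·2498 − 769·497
1 = −769·87927 + 27068·2498
So 2498·27068 ≡ 1 (mod 87927).

27068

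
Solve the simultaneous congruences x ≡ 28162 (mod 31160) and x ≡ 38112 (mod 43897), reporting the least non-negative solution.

Write x = 28162 + 31160·k. Then 31160·k ≡ 38112 − 28162 ≡ 9950 (mod 43897).
Need 31160⁻¹ mod 43897. Extended Euclid on (43897, 31160):
43897 = 1*31160 + 12737
31160 = 2*12737 + 5686
12737 = 2*5686 + 1365
5686 = 4*1365 + 226
1365 = 6*226 + 9
226 = 25*9 + 1
9 = 9*1 + 0
Back-substitute:
1 = 226 − 25·9
1 = −25·1365 + 151·226
1 = 151·5686 − 629·1365
1 = −629·12737 + 1409·5686
1 = 1409·31160 − 3447·12737
1 = −3447·43897 + 4856·31160
31160⁻¹ ≡ 4856 (mod 43897), so k ≡ 4856·9950 ≡ 30500 (mod 43897).
x = 28162 + 31160·30500 = 950408162.

950408162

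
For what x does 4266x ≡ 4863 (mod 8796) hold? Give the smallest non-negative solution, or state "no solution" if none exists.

gcd(4266, 8796):
8796 = 2*4266 + 264
4266 = 16*264 + 42
264 = 6*42 + 12
42 = 3*12 + 6
12 = 2*6 + 0
gcd = 6, but 6 ∤ 4863, so the congruence has no solution.

no solution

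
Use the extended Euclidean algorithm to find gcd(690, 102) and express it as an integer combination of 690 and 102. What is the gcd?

Euclidean algorithm:
690 = 6·102 + 78
102 = 1·78 + 24
78 = 3·24 + 6
24 = 4·6 + 0
gcd(690, 102) = 6.
Working backward:
6 = 78 − 3·24
6 = −3·102 + 4·78
6 = 4·690 − 27·102
So 6 = (4)·690 + (-27)·102.

6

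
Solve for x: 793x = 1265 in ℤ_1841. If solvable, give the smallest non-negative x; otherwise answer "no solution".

1434

First find gcd(793, 1841):
1841 = 2·793 + 255
793 = 3·255 + 28
255 = 9·28 + 3
28 = 9·3 + 1
3 = 3·1 + 0
gcd = 1, so a unique solution mod 1841 exists.
Back-substitute for the Bézout coefficients:
1 = 28 − 9·3
1 = −9·255 + 82·28
1 = 82·793 − 255·255
1 = −255·1841 + 592·793
So 793·(592) ≡ 1 (mod 1841), giving 793⁻¹ ≡ 592.
x ≡ 793⁻¹·1265 ≡ 592·1265 ≡ 1434 (mod 1841).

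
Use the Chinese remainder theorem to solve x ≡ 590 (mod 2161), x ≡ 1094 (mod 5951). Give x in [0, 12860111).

Write x = 590 + 2161·k. Then 2161·k ≡ 1094 − 590 ≡ 504 (mod 5951).
Need 2161⁻¹ mod 5951. Extended Euclid on (5951, 2161):
5951 = 2*2161 + 1629
2161 = 1*1629 + 532
1629 = 3*532 + 33
532 = 16*33 + 4
33 = 8*4 + 1
4 = 4*1 + 0
Back-substitute:
1 = 33 − 8·4
1 = −8·532 + 129·33
1 = 129·1629 − 395·532
1 = −395·2161 + 524·1629
1 = 524·5951 − 1443·2161
2161⁻¹ ≡ 4508 (mod 5951), so k ≡ 4508·504 ≡ 4701 (mod 5951).
x = 590 + 2161·4701 = 10159451.

10159451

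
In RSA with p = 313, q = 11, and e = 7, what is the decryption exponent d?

1783

φ(n) = (p−1)(q−1) = 312·10 = 3120.
Need d with 7·d ≡ 1 (mod 3120). Apply the extended Euclidean algorithm:
3120 = 445×7 + 5
7 = 1×5 + 2
5 = 2×2 + 1
2 = 2×1 + 0
Back-substitute:
1 = 5 − 2·2
1 = −2·7 + 3·5
1 = 3·3120 − 1337·7
So 7·(-1337) ≡ 1 (mod 3120), hence d ≡ -1337 ≡ 1783 (mod 3120).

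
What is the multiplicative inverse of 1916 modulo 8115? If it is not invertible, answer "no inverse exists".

2681

Apply the Euclidean algorithm to 8115 and 1916:
8115 = 4·1916 + 451
1916 = 4·451 + 112
451 = 4·112 + 3
112 = 37·3 + 1
3 = 3·1 + 0
The gcd is 1. Working backward:
1 = 112 − 37·3
1 = −37·451 + 149·112
1 = 149·1916 − 633·451
1 = −633·8115 + 2681·1916
So 1916·2681 ≡ 1 (mod 8115).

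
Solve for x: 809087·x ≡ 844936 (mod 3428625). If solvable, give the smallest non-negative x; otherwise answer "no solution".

First find gcd(809087, 3428625):
3428625 = 4×809087 + 192277
809087 = 4×192277 + 39979
192277 = 4×39979 + 32361
39979 = 1×32361 + 7618
32361 = 4×7618 + 1889
7618 = 4×1889 + 62
1889 = 30×62 + 29
62 = 2×29 + 4
29 = 7×4 + 1
4 = 4×1 + 0
gcd = 1, so a unique solution mod 3428625 exists.
Back-substitute for the Bézout coefficients:
1 = 29 − 7·4
1 = −7·62 + 15·29
1 = 15·1889 − 457·62
1 = −457·7618 + 1843·1889
1 = 1843·32361 − 7829·7618
1 = −7829·39979 + 9672·32361
1 = 9672·192277 − 46517·39979
1 = −46517·809087 + 195740·192277
1 = 195740·3428625 − 829477·809087
So 809087·(-829477) ≡ 1 (mod 3428625), giving 809087⁻¹ ≡ 2599148.
x ≡ 809087⁻¹·844936 ≡ 2599148·844936 ≡ 543653 (mod 3428625).

543653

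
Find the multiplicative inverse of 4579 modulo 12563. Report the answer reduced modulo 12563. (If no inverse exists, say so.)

Apply the Euclidean algorithm to 12563 and 4579:
12563 = 2*4579 + 3405
4579 = 1*3405 + 1174
3405 = 2*1174 + 1057
1174 = 1*1057 + 117
1057 = 9*117 + 4
117 = 29*4 + 1
4 = 4*1 + 0
gcd = 1, so the inverse exists. Back-substitute:
1 = 117 − 29·4
1 = −29·1057 + 262·117
1 = 262·1174 − 291·1057
1 = −291·3405 + 844·1174
1 = 844·4579 − 1135·3405
1 = −1135·12563 + 3114·4579
So 4579·3114 ≡ 1 (mod 12563).

3114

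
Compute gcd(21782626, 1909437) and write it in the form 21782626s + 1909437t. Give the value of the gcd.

1

Euclidean algorithm:
21782626 = 11×1909437 + 778819
1909437 = 2×778819 + 351799
778819 = 2×351799 + 75221
351799 = 4×75221 + 50915
75221 = 1×50915 + 24306
50915 = 2×24306 + 2303
24306 = 10×2303 + 1276
2303 = 1×1276 + 1027
1276 = 1×1027 + 249
1027 = 4×249 + 31
249 = 8×31 + 1
31 = 31×1 + 0
gcd(21782626, 1909437) = 1.
Express as a combination:
1 = 249 − 8·31
1 = −8·1027 + 33·249
1 = 33·1276 − 41·1027
1 = −41·2303 + 74·1276
1 = 74·24306 − 781·2303
1 = −781·50915 + 1636·24306
1 = 1636·75221 − 2417·50915
1 = −2417·351799 + 11304·75221
1 = 11304·778819 − 25025·351799
1 = −25025·1909437 + 61354·778819
1 = 61354·21782626 − 699919·1909437
So 1 = (61354)·21782626 + (-699919)·1909437.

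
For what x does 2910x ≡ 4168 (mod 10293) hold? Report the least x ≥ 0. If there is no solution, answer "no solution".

no solution

gcd(2910, 10293):
10293 = 3·2910 + 1563
2910 = 1·1563 + 1347
1563 = 1·1347 + 216
1347 = 6·216 + 51
216 = 4·51 + 12
51 = 4·12 + 3
12 = 4·3 + 0
gcd = 3, but 3 ∤ 4168, so the congruence has no solution.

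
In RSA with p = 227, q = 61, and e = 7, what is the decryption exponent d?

φ(n) = (p−1)(q−1) = 226·60 = 13560.
Need d with 7·d ≡ 1 (mod 13560). Apply the extended Euclidean algorithm:
13560 = 1937*7 + 1
7 = 7*1 + 0
Back-substitute:
1 = 13560 − 1937·7
So 7·(-1937) ≡ 1 (mod 13560), hence d ≡ -1937 ≡ 11623 (mod 13560).

11623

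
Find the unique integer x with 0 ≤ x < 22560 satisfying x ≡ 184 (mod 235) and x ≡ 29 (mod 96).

Write x = 184 + 235·k. Then 235·k ≡ 29 − 184 ≡ 37 (mod 96).
Need 235⁻¹ mod 96. Extended Euclid on (96, 43):
96 = 2×43 + 10
43 = 4×10 + 3
10 = 3×3 + 1
3 = 3×1 + 0
Back-substitute:
1 = 10 − 3·3
1 = −3·43 + 13·10
1 = 13·96 − 29·43
235⁻¹ ≡ 67 (mod 96), so k ≡ 67·37 ≡ 79 (mod 96).
x = 184 + 235·79 = 18749.

18749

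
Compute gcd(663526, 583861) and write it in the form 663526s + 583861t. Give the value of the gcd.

Euclidean algorithm:
663526 = 1×583861 + 79665
583861 = 7×79665 + 26206
79665 = 3×26206 + 1047
26206 = 25×1047 + 31
1047 = 33×31 + 24
31 = 1×24 + 7
24 = 3×7 + 3
7 = 2×3 + 1
3 = 3×1 + 0
gcd(663526, 583861) = 1.
Back-substituting:
1 = 7 − 2·3
1 = −2·24 + 7·7
1 = 7·31 − 9·24
1 = −9·1047 + 304·31
1 = 304·26206 − 7609·1047
1 = −7609·79665 + 23131·26206
1 = 23131·583861 − 169526·79665
1 = −169526·663526 + 192657·583861
So 1 = (-169526)·663526 + (192657)·583861.

1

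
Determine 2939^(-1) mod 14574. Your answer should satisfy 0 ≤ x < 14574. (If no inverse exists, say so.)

Run Euclid on (14574, 2939):
14574 = 4×2939 + 2818
2939 = 1×2818 + 121
2818 = 23×121 + 35
121 = 3×35 + 16
35 = 2×16 + 3
16 = 5×3 + 1
3 = 3×1 + 0
The gcd is 1. Working backward:
1 = 16 − 5·3
1 = −5·35 + 11·16
1 = 11·121 − 38·35
1 = −38·2818 + 885·121
1 = 885·2939 − 923·2818
1 = −923·14574 + 4577·2939
So 2939·4577 ≡ 1 (mod 14574).

4577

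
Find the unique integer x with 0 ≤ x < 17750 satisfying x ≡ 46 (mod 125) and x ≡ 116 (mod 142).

Write x = 46 + 125·k. Then 125·k ≡ 116 − 46 ≡ 70 (mod 142).
Need 125⁻¹ mod 142. Extended Euclid on (142, 125):
142 = 1×125 + 17
125 = 7×17 + 6
17 = 2×6 + 5
6 = 1×5 + 1
5 = 5×1 + 0
Back-substitute:
1 = 6 − 5
1 = −17 + 3·6
1 = 3·125 − 22·17
1 = −22·142 + 25·125
125⁻¹ ≡ 25 (mod 142), so k ≡ 25·70 ≡ 46 (mod 142).
x = 46 + 125·46 = 5796.

5796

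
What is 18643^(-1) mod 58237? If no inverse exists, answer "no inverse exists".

Extended Euclidean algorithm:
58237 = 3·18643 + 2308
18643 = 8·2308 + 179
2308 = 12·179 + 160
179 = 1·160 + 19
160 = 8·19 + 8
19 = 2·8 + 3
8 = 2·3 + 2
3 = 1·2 + 1
2 = 2·1 + 0
Since gcd(18643, 58237) = 1, back-substitute to write 1 as a combination:
1 = 3 − 2
1 = −8 + 3·3
1 = 3·19 − 7·8
1 = −7·160 + 59·19
1 = 59·179 − 66·160
1 = −66·2308 + 851·179
1 = 851·18643 − 6874·2308
1 = −6874·58237 + 21473·18643
So 18643·21473 ≡ 1 (mod 58237).

21473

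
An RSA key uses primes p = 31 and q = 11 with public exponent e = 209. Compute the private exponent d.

89

φ(n) = (p−1)(q−1) = 30·10 = 300.
Need d with 209·d ≡ 1 (mod 300). Apply the extended Euclidean algorithm:
300 = 1*209 + 91
209 = 2*91 + 27
91 = 3*27 + 10
27 = 2*10 + 7
10 = 1*7 + 3
7 = 2*3 + 1
3 = 3*1 + 0
Back-substitute:
1 = 7 − 2·3
1 = −2·10 + 3·7
1 = 3·27 − 8·10
1 = −8·91 + 27·27
1 = 27·209 − 62·91
1 = −62·300 + 89·209
So 209·89 ≡ 1 (mod 300), hence d = 89.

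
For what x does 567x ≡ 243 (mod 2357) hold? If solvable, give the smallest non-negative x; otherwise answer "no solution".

1684

First find gcd(567, 2357):
2357 = 4*567 + 89
567 = 6*89 + 33
89 = 2*33 + 23
33 = 1*23 + 10
23 = 2*10 + 3
10 = 3*3 + 1
3 = 3*1 + 0
gcd = 1, so a unique solution mod 2357 exists.
Back-substitute for the Bézout coefficients:
1 = 10 − 3·3
1 = −3·23 + 7·10
1 = 7·33 − 10·23
1 = −10·89 + 27·33
1 = 27·567 − 172·89
1 = −172·2357 + 715·567
So 567·(715) ≡ 1 (mod 2357), giving 567⁻¹ ≡ 715.
x ≡ 567⁻¹·243 ≡ 715·243 ≡ 1684 (mod 2357).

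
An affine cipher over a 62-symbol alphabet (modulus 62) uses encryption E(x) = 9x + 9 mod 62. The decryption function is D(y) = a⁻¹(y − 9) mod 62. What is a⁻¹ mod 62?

gcd(62, 9) by repeated division:
62 = 6·9 + 8
9 = 1·8 + 1
8 = 8·1 + 0
gcd = 1, so the inverse exists. Back-substitute:
1 = 9 − 8
1 = −62 + 7·9
So 9·7 ≡ 1 (mod 62).

7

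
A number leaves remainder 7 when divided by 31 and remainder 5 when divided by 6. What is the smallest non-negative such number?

131

Write x = 7 + 31·k. Then 31·k ≡ 5 − 7 ≡ 4 (mod 6).
Need 31⁻¹ mod 6. Extended Euclid on (6, 1):
6 = 6·1 + 0
31⁻¹ ≡ 1 (mod 6), so k ≡ 1·4 ≡ 4 (mod 6).
x = 7 + 31·4 = 131.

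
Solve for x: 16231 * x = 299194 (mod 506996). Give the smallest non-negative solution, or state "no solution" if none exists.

First find gcd(16231, 506996):
506996 = 31·16231 + 3835
16231 = 4·3835 + 891
3835 = 4·891 + 271
891 = 3·271 + 78
271 = 3·78 + 37
78 = 2·37 + 4
37 = 9·4 + 1
4 = 4·1 + 0
gcd = 1, so a unique solution mod 506996 exists.
Back-substitute for the Bézout coefficients:
1 = 37 − 9·4
1 = −9·78 + 19·37
1 = 19·271 − 66·78
1 = −66·891 + 217·271
1 = 217·3835 − 934·891
1 = −934·16231 + 3953·3835
1 = 3953·506996 − 123477·16231
So 16231·(-123477) ≡ 1 (mod 506996), giving 16231⁻¹ ≡ 383519.
x ≡ 16231⁻¹·299194 ≡ 383519·299194 ≡ 206990 (mod 506996).

206990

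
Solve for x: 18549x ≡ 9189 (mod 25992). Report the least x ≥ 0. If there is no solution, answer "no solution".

561

First find gcd(18549, 25992):
25992 = 1*18549 + 7443
18549 = 2*7443 + 3663
7443 = 2*3663 + 117
3663 = 31*117 + 36
117 = 3*36 + 9
36 = 4*9 + 0
gcd = 9 and 9 | 9189, so solutions exist. Divide through by 9: 2061x ≡ 1021 (mod 2888).
Now find 2061⁻¹ mod 2888:
2888 = 1·2061 + 827
2061 = 2·827 + 407
827 = 2·407 + 13
407 = 31·13 + 4
13 = 3·4 + 1
4 = 4·1 + 0
Back-substitute:
1 = 13 − 3·4
1 = −3·407 + 94·13
1 = 94·827 − 191·407
1 = −191·2061 + 476·827
1 = 476·2888 − 667·2061
So 2061·(-667) ≡ 1 (mod 2888), i.e. 2061⁻¹ ≡ 2221.
Then x ≡ 2221·1021 ≡ 561 (mod 2888); the smallest non-negative solution is x = 561.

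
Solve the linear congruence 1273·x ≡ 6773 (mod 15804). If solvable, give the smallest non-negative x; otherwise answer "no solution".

First find gcd(1273, 15804):
15804 = 12*1273 + 528
1273 = 2*528 + 217
528 = 2*217 + 94
217 = 2*94 + 29
94 = 3*29 + 7
29 = 4*7 + 1
7 = 7*1 + 0
gcd = 1, so a unique solution mod 15804 exists.
Back-substitute for the Bézout coefficients:
1 = 29 − 4·7
1 = −4·94 + 13·29
1 = 13·217 − 30·94
1 = −30·528 + 73·217
1 = 73·1273 − 176·528
1 = −176·15804 + 2185·1273
So 1273·(2185) ≡ 1 (mod 15804), giving 1273⁻¹ ≡ 2185.
x ≡ 1273⁻¹·6773 ≡ 2185·6773 ≡ 6461 (mod 15804).

6461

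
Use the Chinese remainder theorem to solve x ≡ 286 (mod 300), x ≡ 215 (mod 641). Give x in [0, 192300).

Write x = 286 + 300·k. Then 300·k ≡ 215 − 286 ≡ 570 (mod 641).
Need 300⁻¹ mod 641. Extended Euclid on (641, 300):
641 = 2·300 + 41
300 = 7·41 + 13
41 = 3·13 + 2
13 = 6·2 + 1
2 = 2·1 + 0
Back-substitute:
1 = 13 − 6·2
1 = −6·41 + 19·13
1 = 19·300 − 139·41
1 = −139·641 + 297·300
300⁻¹ ≡ 297 (mod 641), so k ≡ 297·570 ≡ 66 (mod 641).
x = 286 + 300·66 = 20086.

20086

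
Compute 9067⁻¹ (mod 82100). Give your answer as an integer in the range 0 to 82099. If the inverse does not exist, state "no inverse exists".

gcd(82100, 9067) by repeated division:
82100 = 9×9067 + 497
9067 = 18×497 + 121
497 = 4×121 + 13
121 = 9×13 + 4
13 = 3×4 + 1
4 = 4×1 + 0
Since gcd(9067, 82100) = 1, back-substitute to write 1 as a combination:
1 = 13 − 3·4
1 = −3·121 + 28·13
1 = 28·497 − 115·121
1 = −115·9067 + 2098·497
1 = 2098·82100 − 18997·9067
So 9067·(-18997) ≡ 1 (mod 82100), and -18997 ≡ 63103 (mod 82100).

63103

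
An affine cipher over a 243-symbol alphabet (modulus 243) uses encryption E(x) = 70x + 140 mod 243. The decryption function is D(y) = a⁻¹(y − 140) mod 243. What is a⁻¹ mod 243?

Extended Euclidean algorithm:
243 = 3×70 + 33
70 = 2×33 + 4
33 = 8×4 + 1
4 = 4×1 + 0
Since gcd(70, 243) = 1, back-substitute to write 1 as a combination:
1 = 33 − 8·4
1 = −8·70 + 17·33
1 = 17·243 − 59·70
Thus 70·(-59) ≡ 1 (mod 243); reducing, -59 mod 243 = 184.

184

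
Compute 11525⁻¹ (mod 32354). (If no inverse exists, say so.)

Run Euclid on (32354, 11525):
32354 = 2×11525 + 9304
11525 = 1×9304 + 2221
9304 = 4×2221 + 420
2221 = 5×420 + 121
420 = 3×121 + 57
121 = 2×57 + 7
57 = 8×7 + 1
7 = 7×1 + 0
gcd = 1, so the inverse exists. Back-substitute:
1 = 57 − 8·7
1 = −8·121 + 17·57
1 = 17·420 − 59·121
1 = −59·2221 + 312·420
1 = 312·9304 − 1307·2221
1 = −1307·11525 + 1619·9304
1 = 1619·32354 − 4545·11525
Hence 11525⁻¹ ≡ -4545 ≡ 27809 (mod 32354).

27809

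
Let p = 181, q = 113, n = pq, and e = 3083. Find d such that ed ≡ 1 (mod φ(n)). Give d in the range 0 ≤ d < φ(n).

8867

φ(n) = (p−1)(q−1) = 180·112 = 20160.
Need d with 3083·d ≡ 1 (mod 20160). Apply the extended Euclidean algorithm:
20160 = 6·3083 + 1662
3083 = 1·1662 + 1421
1662 = 1·1421 + 241
1421 = 5·241 + 216
241 = 1·216 + 25
216 = 8·25 + 16
25 = 1·16 + 9
16 = 1·9 + 7
9 = 1·7 + 2
7 = 3·2 + 1
2 = 2·1 + 0
Back-substitute:
1 = 7 − 3·2
1 = −3·9 + 4·7
1 = 4·16 − 7·9
1 = −7·25 + 11·16
1 = 11·216 − 95·25
1 = −95·241 + 106·216
1 = 106·1421 − 625·241
1 = −625·1662 + 731·1421
1 = 731·3083 − 1356·1662
1 = −1356·20160 + 8867·3083
So 3083·8867 ≡ 1 (mod 20160), hence d = 8867.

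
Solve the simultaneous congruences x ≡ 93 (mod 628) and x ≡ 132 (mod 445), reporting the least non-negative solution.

105597

Write x = 93 + 628·k. Then 628·k ≡ 132 − 93 ≡ 39 (mod 445).
Need 628⁻¹ mod 445. Extended Euclid on (445, 183):
445 = 2×183 + 79
183 = 2×79 + 25
79 = 3×25 + 4
25 = 6×4 + 1
4 = 4×1 + 0
Back-substitute:
1 = 25 − 6·4
1 = −6·79 + 19·25
1 = 19·183 − 44·79
1 = −44·445 + 107·183
628⁻¹ ≡ 107 (mod 445), so k ≡ 107·39 ≡ 168 (mod 445).
x = 93 + 628·168 = 105597.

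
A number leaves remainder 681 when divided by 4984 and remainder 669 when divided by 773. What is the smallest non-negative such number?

Write x = 681 + 4984·k. Then 4984·k ≡ 669 − 681 ≡ 761 (mod 773).
Need 4984⁻¹ mod 773. Extended Euclid on (773, 346):
773 = 2*346 + 81
346 = 4*81 + 22
81 = 3*22 + 15
22 = 1*15 + 7
15 = 2*7 + 1
7 = 7*1 + 0
Back-substitute:
1 = 15 − 2·7
1 = −2·22 + 3·15
1 = 3·81 − 11·22
1 = −11·346 + 47·81
1 = 47·773 − 105·346
4984⁻¹ ≡ 668 (mod 773), so k ≡ 668·761 ≡ 487 (mod 773).
x = 681 + 4984·487 = 2427889.

2427889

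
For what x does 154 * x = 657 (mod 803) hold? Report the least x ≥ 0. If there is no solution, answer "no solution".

no solution

gcd(154, 803):
803 = 5×154 + 33
154 = 4×33 + 22
33 = 1×22 + 11
22 = 2×11 + 0
gcd = 11, but 11 ∤ 657, so the congruence has no solution.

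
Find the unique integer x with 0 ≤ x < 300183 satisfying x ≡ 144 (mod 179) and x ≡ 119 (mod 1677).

Write x = 144 + 179·k. Then 179·k ≡ 119 − 144 ≡ 1652 (mod 1677).
Need 179⁻¹ mod 1677. Extended Euclid on (1677, 179):
1677 = 9×179 + 66
179 = 2×66 + 47
66 = 1×47 + 19
47 = 2×19 + 9
19 = 2×9 + 1
9 = 9×1 + 0
Back-substitute:
1 = 19 − 2·9
1 = −2·47 + 5·19
1 = 5·66 − 7·47
1 = −7·179 + 19·66
1 = 19·1677 − 178·179
179⁻¹ ≡ 1499 (mod 1677), so k ≡ 1499·1652 ≡ 1096 (mod 1677).
x = 144 + 179·1096 = 196328.

196328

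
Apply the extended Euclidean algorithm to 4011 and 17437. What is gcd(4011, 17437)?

7

Euclidean algorithm:
17437 = 4×4011 + 1393
4011 = 2×1393 + 1225
1393 = 1×1225 + 168
1225 = 7×168 + 49
168 = 3×49 + 21
49 = 2×21 + 7
21 = 3×7 + 0
gcd(4011, 17437) = 7.
Back-substituting:
7 = 49 − 2·21
7 = −2·168 + 7·49
7 = 7·1225 − 51·168
7 = −51·1393 + 58·1225
7 = 58·4011 − 167·1393
7 = −167·17437 + 726·4011
So 7 = (-167)·17437 + (726)·4011.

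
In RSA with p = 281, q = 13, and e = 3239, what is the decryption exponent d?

φ(n) = (p−1)(q−1) = 280·12 = 3360.
Need d with 3239·d ≡ 1 (mod 3360). Apply the extended Euclidean algorithm:
3360 = 1×3239 + 121
3239 = 26×121 + 93
121 = 1×93 + 28
93 = 3×28 + 9
28 = 3×9 + 1
9 = 9×1 + 0
Back-substitute:
1 = 28 − 3·9
1 = −3·93 + 10·28
1 = 10·121 − 13·93
1 = −13·3239 + 348·121
1 = 348·3360 − 361·3239
So 3239·(-361) ≡ 1 (mod 3360), hence d ≡ -361 ≡ 2999 (mod 3360).

2999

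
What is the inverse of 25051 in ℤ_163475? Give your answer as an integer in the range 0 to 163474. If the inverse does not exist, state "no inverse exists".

no inverse exists

Euclidean algorithm on 163475, 25051:
163475 = 6*25051 + 13169
25051 = 1*13169 + 11882
13169 = 1*11882 + 1287
11882 = 9*1287 + 299
1287 = 4*299 + 91
299 = 3*91 + 26
91 = 3*26 + 13
26 = 2*13 + 0
gcd(25051, 163475) = 13 ≠ 1, so 25051 has no multiplicative inverse modulo 163475.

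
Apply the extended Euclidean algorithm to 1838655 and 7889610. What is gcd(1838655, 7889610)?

Repeated division:
7889610 = 4*1838655 + 534990
1838655 = 3*534990 + 233685
534990 = 2*233685 + 67620
233685 = 3*67620 + 30825
67620 = 2*30825 + 5970
30825 = 5*5970 + 975
5970 = 6*975 + 120
975 = 8*120 + 15
120 = 8*15 + 0
gcd(1838655, 7889610) = 15.
Back-substituting:
15 = 975 − 8·120
15 = −8·5970 + 49·975
15 = 49·30825 − 253·5970
15 = −253·67620 + 555·30825
15 = 555·233685 − 1918·67620
15 = −1918·534990 + 4391·233685
15 = 4391·1838655 − 15091·534990
15 = −15091·7889610 + 64755·1838655
So 15 = (-15091)·7889610 + (64755)·1838655.

15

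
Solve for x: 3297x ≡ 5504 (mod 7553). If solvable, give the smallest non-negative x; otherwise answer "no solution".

no solution

gcd(3297, 7553):
7553 = 2*3297 + 959
3297 = 3*959 + 420
959 = 2*420 + 119
420 = 3*119 + 63
119 = 1*63 + 56
63 = 1*56 + 7
56 = 8*7 + 0
gcd = 7, but 7 ∤ 5504, so the congruence has no solution.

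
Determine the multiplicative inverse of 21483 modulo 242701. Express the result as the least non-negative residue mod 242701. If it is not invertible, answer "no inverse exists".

73365

Apply the Euclidean algorithm to 242701 and 21483:
242701 = 11*21483 + 6388
21483 = 3*6388 + 2319
6388 = 2*2319 + 1750
2319 = 1*1750 + 569
1750 = 3*569 + 43
569 = 13*43 + 10
43 = 4*10 + 3
10 = 3*3 + 1
3 = 3*1 + 0
Since gcd(21483, 242701) = 1, back-substitute to write 1 as a combination:
1 = 10 − 3·3
1 = −3·43 + 13·10
1 = 13·569 − 172·43
1 = −172·1750 + 529·569
1 = 529·2319 − 701·1750
1 = −701·6388 + 1931·2319
1 = 1931·21483 − 6494·6388
1 = −6494·242701 + 73365·21483
So 21483·73365 ≡ 1 (mod 242701).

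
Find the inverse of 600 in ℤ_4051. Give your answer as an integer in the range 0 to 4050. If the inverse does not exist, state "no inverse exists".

1006

Run Euclid on (4051, 600):
4051 = 6×600 + 451
600 = 1×451 + 149
451 = 3×149 + 4
149 = 37×4 + 1
4 = 4×1 + 0
Since gcd(600, 4051) = 1, back-substitute to write 1 as a combination:
1 = 149 − 37·4
1 = −37·451 + 112·149
1 = 112·600 − 149·451
1 = −149·4051 + 1006·600
So 600·1006 ≡ 1 (mod 4051).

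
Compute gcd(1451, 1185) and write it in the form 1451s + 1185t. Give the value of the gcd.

1

Apply Euclid's algorithm to 1451 and 1185:
1451 = 1×1185 + 266
1185 = 4×266 + 121
266 = 2×121 + 24
121 = 5×24 + 1
24 = 24×1 + 0
gcd(1451, 1185) = 1.
Express as a combination:
1 = 121 − 5·24
1 = −5·266 + 11·121
1 = 11·1185 − 49·266
1 = −49·1451 + 60·1185
So 1 = (-49)·1451 + (60)·1185.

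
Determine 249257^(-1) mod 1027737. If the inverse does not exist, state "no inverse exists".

712679

Run Euclid on (1027737, 249257):
1027737 = 4×249257 + 30709
249257 = 8×30709 + 3585
30709 = 8×3585 + 2029
3585 = 1×2029 + 1556
2029 = 1×1556 + 473
1556 = 3×473 + 137
473 = 3×137 + 62
137 = 2×62 + 13
62 = 4×13 + 10
13 = 1×10 + 3
10 = 3×3 + 1
3 = 3×1 + 0
Since gcd(249257, 1027737) = 1, back-substitute to write 1 as a combination:
1 = 10 − 3·3
1 = −3·13 + 4·10
1 = 4·62 − 19·13
1 = −19·137 + 42·62
1 = 42·473 − 145·137
1 = −145·1556 + 477·473
1 = 477·2029 − 622·1556
1 = −622·3585 + 1099·2029
1 = 1099·30709 − 9414·3585
1 = −9414·249257 + 76411·30709
1 = 76411·1027737 − 315058·249257
So 249257·(-315058) ≡ 1 (mod 1027737), and -315058 ≡ 712679 (mod 1027737).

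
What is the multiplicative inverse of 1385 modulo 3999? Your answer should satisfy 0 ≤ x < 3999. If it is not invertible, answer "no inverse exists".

2948

Apply the Euclidean algorithm to 3999 and 1385:
3999 = 2·1385 + 1229
1385 = 1·1229 + 156
1229 = 7·156 + 137
156 = 1·137 + 19
137 = 7·19 + 4
19 = 4·4 + 3
4 = 1·3 + 1
3 = 3·1 + 0
Since gcd(1385, 3999) = 1, back-substitute to write 1 as a combination:
1 = 4 − 3
1 = −19 + 5·4
1 = 5·137 − 36·19
1 = −36·156 + 41·137
1 = 41·1229 − 323·156
1 = −323·1385 + 364·1229
1 = 364·3999 − 1051·1385
Thus 1385·(-1051) ≡ 1 (mod 3999); reducing, -1051 mod 3999 = 2948.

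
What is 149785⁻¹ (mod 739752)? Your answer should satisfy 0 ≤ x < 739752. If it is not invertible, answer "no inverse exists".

Extended Euclidean algorithm:
739752 = 4×149785 + 140612
149785 = 1×140612 + 9173
140612 = 15×9173 + 3017
9173 = 3×3017 + 122
3017 = 24×122 + 89
122 = 1×89 + 33
89 = 2×33 + 23
33 = 1×23 + 10
23 = 2×10 + 3
10 = 3×3 + 1
3 = 3×1 + 0
gcd = 1, so the inverse exists. Back-substitute:
1 = 10 − 3·3
1 = −3·23 + 7·10
1 = 7·33 − 10·23
1 = −10·89 + 27·33
1 = 27·122 − 37·89
1 = −37·3017 + 915·122
1 = 915·9173 − 2782·3017
1 = −2782·140612 + 42645·9173
1 = 42645·149785 − 45427·140612
1 = −45427·739752 + 224353·149785
So 149785·224353 ≡ 1 (mod 739752).

224353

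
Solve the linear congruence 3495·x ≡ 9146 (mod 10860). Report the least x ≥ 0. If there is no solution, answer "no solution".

gcd(3495, 10860):
10860 = 3*3495 + 375
3495 = 9*375 + 120
375 = 3*120 + 15
120 = 8*15 + 0
gcd = 15, but 15 ∤ 9146, so the congruence has no solution.

no solution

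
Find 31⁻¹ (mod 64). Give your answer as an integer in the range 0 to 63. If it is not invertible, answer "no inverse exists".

Apply the Euclidean algorithm to 64 and 31:
64 = 2×31 + 2
31 = 15×2 + 1
2 = 2×1 + 0
The gcd is 1. Working backward:
1 = 31 − 15·2
1 = −15·64 + 31·31
So 31·31 ≡ 1 (mod 64).

31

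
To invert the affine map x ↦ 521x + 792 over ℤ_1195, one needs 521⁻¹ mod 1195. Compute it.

Extended Euclidean algorithm:
1195 = 2×521 + 153
521 = 3×153 + 62
153 = 2×62 + 29
62 = 2×29 + 4
29 = 7×4 + 1
4 = 4×1 + 0
gcd = 1, so the inverse exists. Back-substitute:
1 = 29 − 7·4
1 = −7·62 + 15·29
1 = 15·153 − 37·62
1 = −37·521 + 126·153
1 = 126·1195 − 289·521
Hence 521⁻¹ ≡ -289 ≡ 906 (mod 1195).

906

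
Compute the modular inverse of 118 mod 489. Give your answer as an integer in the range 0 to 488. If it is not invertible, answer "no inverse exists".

460

gcd(489, 118) by repeated division:
489 = 4*118 + 17
118 = 6*17 + 16
17 = 1*16 + 1
16 = 16*1 + 0
Since gcd(118, 489) = 1, back-substitute to write 1 as a combination:
1 = 17 − 16
1 = −118 + 7·17
1 = 7·489 − 29·118
Hence 118⁻¹ ≡ -29 ≡ 460 (mod 489).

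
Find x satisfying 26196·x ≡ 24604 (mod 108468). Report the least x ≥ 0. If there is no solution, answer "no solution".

no solution

gcd(26196, 108468):
108468 = 4×26196 + 3684
26196 = 7×3684 + 408
3684 = 9×408 + 12
408 = 34×12 + 0
gcd = 12, but 12 ∤ 24604, so the congruence has no solution.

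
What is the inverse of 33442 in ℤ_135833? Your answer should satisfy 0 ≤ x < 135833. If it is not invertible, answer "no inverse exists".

Apply the Euclidean algorithm to 135833 and 33442:
135833 = 4×33442 + 2065
33442 = 16×2065 + 402
2065 = 5×402 + 55
402 = 7×55 + 17
55 = 3×17 + 4
17 = 4×4 + 1
4 = 4×1 + 0
gcd = 1, so the inverse exists. Back-substitute:
1 = 17 − 4·4
1 = −4·55 + 13·17
1 = 13·402 − 95·55
1 = −95·2065 + 488·402
1 = 488·33442 − 7903·2065
1 = −7903·135833 + 32100·33442
So 33442·32100 ≡ 1 (mod 135833).

32100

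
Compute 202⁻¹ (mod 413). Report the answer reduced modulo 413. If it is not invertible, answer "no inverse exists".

Run Euclid on (413, 202):
413 = 2·202 + 9
202 = 22·9 + 4
9 = 2·4 + 1
4 = 4·1 + 0
The gcd is 1. Working backward:
1 = 9 − 2·4
1 = −2·202 + 45·9
1 = 45·413 − 92·202
Thus 202·(-92) ≡ 1 (mod 413); reducing, -92 mod 413 = 321.

321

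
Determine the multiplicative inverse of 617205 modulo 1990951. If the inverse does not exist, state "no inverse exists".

Run Euclid on (1990951, 617205):
1990951 = 3·617205 + 139336
617205 = 4·139336 + 59861
139336 = 2·59861 + 19614
59861 = 3·19614 + 1019
19614 = 19·1019 + 253
1019 = 4·253 + 7
253 = 36·7 + 1
7 = 7·1 + 0
gcd = 1, so the inverse exists. Back-substitute:
1 = 253 − 36·7
1 = −36·1019 + 145·253
1 = 145·19614 − 2791·1019
1 = −2791·59861 + 8518·19614
1 = 8518·139336 − 19827·59861
1 = −19827·617205 + 87826·139336
1 = 87826·1990951 − 283305·617205
So 617205·(-283305) ≡ 1 (mod 1990951), and -283305 ≡ 1707646 (mod 1990951).

1707646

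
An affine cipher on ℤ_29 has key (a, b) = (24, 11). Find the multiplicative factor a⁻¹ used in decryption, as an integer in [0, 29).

Apply the Euclidean algorithm to 29 and 24:
29 = 1*24 + 5
24 = 4*5 + 4
5 = 1*4 + 1
4 = 4*1 + 0
Since gcd(24, 29) = 1, back-substitute to write 1 as a combination:
1 = 5 − 4
1 = −24 + 5·5
1 = 5·29 − 6·24
So 24·(-6) ≡ 1 (mod 29), and -6 ≡ 23 (mod 29).

23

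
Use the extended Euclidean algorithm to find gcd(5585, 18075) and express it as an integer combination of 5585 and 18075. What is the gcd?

Apply Euclid's algorithm to 18075 and 5585:
18075 = 3*5585 + 1320
5585 = 4*1320 + 305
1320 = 4*305 + 100
305 = 3*100 + 5
100 = 20*5 + 0
gcd(5585, 18075) = 5.
Express as a combination:
5 = 305 − 3·100
5 = −3·1320 + 13·305
5 = 13·5585 − 55·1320
5 = −55·18075 + 178·5585
So 5 = (-55)·18075 + (178)·5585.

5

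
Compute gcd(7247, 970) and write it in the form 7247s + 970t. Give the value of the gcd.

Apply Euclid's algorithm to 7247 and 970:
7247 = 7*970 + 457
970 = 2*457 + 56
457 = 8*56 + 9
56 = 6*9 + 2
9 = 4*2 + 1
2 = 2*1 + 0
gcd(7247, 970) = 1.
Working backward:
1 = 9 − 4·2
1 = −4·56 + 25·9
1 = 25·457 − 204·56
1 = −204·970 + 433·457
1 = 433·7247 − 3235·970
So 1 = (433)·7247 + (-3235)·970.

1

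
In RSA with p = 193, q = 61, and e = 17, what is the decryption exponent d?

φ(n) = (p−1)(q−1) = 192·60 = 11520.
Need d with 17·d ≡ 1 (mod 11520). Apply the extended Euclidean algorithm:
11520 = 677*17 + 11
17 = 1*11 + 6
11 = 1*6 + 5
6 = 1*5 + 1
5 = 5*1 + 0
Back-substitute:
1 = 6 − 5
1 = −11 + 2·6
1 = 2·17 − 3·11
1 = −3·11520 + 2033·17
So 17·2033 ≡ 1 (mod 11520), hence d = 2033.

2033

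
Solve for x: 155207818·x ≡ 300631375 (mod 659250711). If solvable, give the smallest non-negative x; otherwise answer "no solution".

453304288

First find gcd(155207818, 659250711):
659250711 = 4·155207818 + 38419439
155207818 = 4·38419439 + 1530062
38419439 = 25·1530062 + 167889
1530062 = 9·167889 + 19061
167889 = 8·19061 + 15401
19061 = 1·15401 + 3660
15401 = 4·3660 + 761
3660 = 4·761 + 616
761 = 1·616 + 145
616 = 4·145 + 36
145 = 4·36 + 1
36 = 36·1 + 0
gcd = 1, so a unique solution mod 659250711 exists.
Back-substitute for the Bézout coefficients:
1 = 145 − 4·36
1 = −4·616 + 17·145
1 = 17·761 − 21·616
1 = −21·3660 + 101·761
1 = 101·15401 − 425·3660
1 = −425·19061 + 526·15401
1 = 526·167889 − 4633·19061
1 = −4633·1530062 + 42223·167889
1 = 42223·38419439 − 1060208·1530062
1 = −1060208·155207818 + 4283055·38419439
1 = 4283055·659250711 − 18192428·155207818
So 155207818·(-18192428) ≡ 1 (mod 659250711), giving 155207818⁻¹ ≡ 641058283.
x ≡ 155207818⁻¹·300631375 ≡ 641058283·300631375 ≡ 453304288 (mod 659250711).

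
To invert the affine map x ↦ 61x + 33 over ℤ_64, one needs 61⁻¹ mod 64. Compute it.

Extended Euclidean algorithm:
64 = 1·61 + 3
61 = 20·3 + 1
3 = 3·1 + 0
Since gcd(61, 64) = 1, back-substitute to write 1 as a combination:
1 = 61 − 20·3
1 = −20·64 + 21·61
So 61·21 ≡ 1 (mod 64).

21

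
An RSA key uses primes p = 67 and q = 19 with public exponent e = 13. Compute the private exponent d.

457

φ(n) = (p−1)(q−1) = 66·18 = 1188.
Need d with 13·d ≡ 1 (mod 1188). Apply the extended Euclidean algorithm:
1188 = 91*13 + 5
13 = 2*5 + 3
5 = 1*3 + 2
3 = 1*2 + 1
2 = 2*1 + 0
Back-substitute:
1 = 3 − 2
1 = −5 + 2·3
1 = 2·13 − 5·5
1 = −5·1188 + 457·13
So 13·457 ≡ 1 (mod 1188), hence d = 457.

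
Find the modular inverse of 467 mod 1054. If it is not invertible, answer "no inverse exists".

729

Extended Euclidean algorithm:
1054 = 2*467 + 120
467 = 3*120 + 107
120 = 1*107 + 13
107 = 8*13 + 3
13 = 4*3 + 1
3 = 3*1 + 0
The gcd is 1. Working backward:
1 = 13 − 4·3
1 = −4·107 + 33·13
1 = 33·120 − 37·107
1 = −37·467 + 144·120
1 = 144·1054 − 325·467
So 467·(-325) ≡ 1 (mod 1054), and -325 ≡ 729 (mod 1054).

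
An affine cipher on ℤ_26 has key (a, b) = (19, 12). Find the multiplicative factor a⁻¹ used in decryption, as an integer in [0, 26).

Apply the Euclidean algorithm to 26 and 19:
26 = 1*19 + 7
19 = 2*7 + 5
7 = 1*5 + 2
5 = 2*2 + 1
2 = 2*1 + 0
gcd = 1, so the inverse exists. Back-substitute:
1 = 5 − 2·2
1 = −2·7 + 3·5
1 = 3·19 − 8·7
1 = −8·26 + 11·19
So 19·11 ≡ 1 (mod 26).

11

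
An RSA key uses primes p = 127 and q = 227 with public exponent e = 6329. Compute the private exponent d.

25313

φ(n) = (p−1)(q−1) = 126·226 = 28476.
Need d with 6329·d ≡ 1 (mod 28476). Apply the extended Euclidean algorithm:
28476 = 4*6329 + 3160
6329 = 2*3160 + 9
3160 = 351*9 + 1
9 = 9*1 + 0
Back-substitute:
1 = 3160 − 351·9
1 = −351·6329 + 703·3160
1 = 703·28476 − 3163·6329
So 6329·(-3163) ≡ 1 (mod 28476), hence d ≡ -3163 ≡ 25313 (mod 28476).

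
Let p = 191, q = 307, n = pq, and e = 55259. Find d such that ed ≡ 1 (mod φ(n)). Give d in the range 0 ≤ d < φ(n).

φ(n) = (p−1)(q−1) = 190·306 = 58140.
Need d with 55259·d ≡ 1 (mod 58140). Apply the extended Euclidean algorithm:
58140 = 1·55259 + 2881
55259 = 19·2881 + 520
2881 = 5·520 + 281
520 = 1·281 + 239
281 = 1·239 + 42
239 = 5·42 + 29
42 = 1·29 + 13
29 = 2·13 + 3
13 = 4·3 + 1
3 = 3·1 + 0
Back-substitute:
1 = 13 − 4·3
1 = −4·29 + 9·13
1 = 9·42 − 13·29
1 = −13·239 + 74·42
1 = 74·281 − 87·239
1 = −87·520 + 161·281
1 = 161·2881 − 892·520
1 = −892·55259 + 17109·2881
1 = 17109·58140 − 18001·55259
So 55259·(-18001) ≡ 1 (mod 58140), hence d ≡ -18001 ≡ 40139 (mod 58140).

40139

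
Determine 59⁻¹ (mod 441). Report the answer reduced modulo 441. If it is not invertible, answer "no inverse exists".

299

Apply the Euclidean algorithm to 441 and 59:
441 = 7×59 + 28
59 = 2×28 + 3
28 = 9×3 + 1
3 = 3×1 + 0
gcd = 1, so the inverse exists. Back-substitute:
1 = 28 − 9·3
1 = −9·59 + 19·28
1 = 19·441 − 142·59
So 59·(-142) ≡ 1 (mod 441), and -142 ≡ 299 (mod 441).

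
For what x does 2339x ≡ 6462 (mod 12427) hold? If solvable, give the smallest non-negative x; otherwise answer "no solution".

12281

First find gcd(2339, 12427):
12427 = 5·2339 + 732
2339 = 3·732 + 143
732 = 5·143 + 17
143 = 8·17 + 7
17 = 2·7 + 3
7 = 2·3 + 1
3 = 3·1 + 0
gcd = 1, so a unique solution mod 12427 exists.
Back-substitute for the Bézout coefficients:
1 = 7 − 2·3
1 = −2·17 + 5·7
1 = 5·143 − 42·17
1 = −42·732 + 215·143
1 = 215·2339 − 687·732
1 = −687·12427 + 3650·2339
So 2339·(3650) ≡ 1 (mod 12427), giving 2339⁻¹ ≡ 3650.
x ≡ 2339⁻¹·6462 ≡ 3650·6462 ≡ 12281 (mod 12427).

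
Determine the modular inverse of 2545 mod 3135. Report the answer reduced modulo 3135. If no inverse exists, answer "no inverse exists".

no inverse exists

Compute gcd(2545, 3135):
3135 = 1×2545 + 590
2545 = 4×590 + 185
590 = 3×185 + 35
185 = 5×35 + 10
35 = 3×10 + 5
10 = 2×5 + 0
Since gcd = 5 > 1, 2545 is not a unit mod 3135.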